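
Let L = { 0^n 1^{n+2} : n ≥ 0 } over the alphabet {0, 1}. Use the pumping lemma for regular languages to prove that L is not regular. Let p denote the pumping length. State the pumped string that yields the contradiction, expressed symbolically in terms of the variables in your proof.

Suppose for contradiction that L is regular, and let p be the pumping length.
Choose w = 0^p 1^{p+2}, which is in L with |w| = 2p+2 ≥ p.
The pumping lemma gives a decomposition w = xyz where |xy| ≤ p and |y| > 0.
The first p characters of w are 0's, so xy (and hence y) consists only of 0's. Write y = 0^k, 1 ≤ k ≤ p.
Pump with i = 2: xy^2z = 0^{p+k} 1^{p+2}. For this to lie in L we would need p+2 = (p+k)+2, which forces k = 0. But k ≥ 1, so xy^2z ∉ L.
This is a contradiction; hence L is not regular.

0^{p+k} 1^{p+2}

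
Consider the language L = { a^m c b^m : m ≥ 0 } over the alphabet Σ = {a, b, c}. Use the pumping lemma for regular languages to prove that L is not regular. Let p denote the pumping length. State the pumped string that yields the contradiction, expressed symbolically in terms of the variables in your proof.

Suppose for contradiction that L is regular, and let p be the pumping length.
Take w = a^p c b^p ∈ L with |w| = 2p+1 ≥ p.
By the pumping lemma, w = xyz with |xy| ≤ p and |y| ≥ 1.
Because |xy| ≤ p and w begins with p copies of a, we have y = a^k with 1 ≤ k ≤ p.
Pump with i = 2: xy^2z = a^{p+k} c b^p, which would require p+k = p. But k ≥ 1, so xy^2z ∉ L.
This contradicts the pumping lemma, so L is not regular.

a^{p+k} c b^p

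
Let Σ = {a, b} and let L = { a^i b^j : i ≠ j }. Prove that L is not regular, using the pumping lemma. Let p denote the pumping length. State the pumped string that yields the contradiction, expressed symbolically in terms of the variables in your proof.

a^{p+p!} b^{p+p!}

Toward a contradiction, assume L is regular with pumping length p.
Choose w = a^p b^{p+p!}. Since p ≠ p+p!, w ∈ L; and |w| ≥ p.
The pumping lemma gives a decomposition w = xyz where |xy| ≤ p and |y| ≥ 1.
Because |xy| ≤ p and w begins with p copies of a, we have y = a^k with 1 ≤ k ≤ p.
Since 1 ≤ k ≤ p, k divides p!; set t = 1 + p!/k. Then xy^t z has p + (p!/k)·k = p + p! copies of a. Now the a-count equals the b-count, so i ≠ j fails. So xy^t z = a^{p+p!} b^{p+p!} ∉ L.
Contradiction. Therefore L is not regular.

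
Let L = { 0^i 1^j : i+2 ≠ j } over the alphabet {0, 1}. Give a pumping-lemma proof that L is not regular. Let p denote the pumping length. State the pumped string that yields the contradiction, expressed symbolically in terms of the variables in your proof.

0^{p+p!} 1^{p+p!+2}

Assume L is regular. Let p be the pumping length given by the pumping lemma.
Choose w = 0^p 1^{p+p!+2}. Since p ≠ (p+p!+2)-2 = p+p!, w ∈ L; and |w| ≥ p.
Write w = xyz as guaranteed by the lemma, with |xy| ≤ p and |y| > 0.
The first p characters of w are 0's, so xy (and hence y) consists only of 0's. Write y = 0^k, 1 ≤ k ≤ p.
Since 1 ≤ k ≤ p, k divides p!; set t = 1 + p!/k. Then xy^t z has p + (p!/k)·k = p + p! copies of 0. Now the 0-count is p+p! and (1-count)-2 = (p+p!+2)-2 = p+p!, so i+2 ≠ j fails. So xy^t z = 0^{p+p!} 1^{p+p!+2} ∉ L.
This is a contradiction; hence L is not regular.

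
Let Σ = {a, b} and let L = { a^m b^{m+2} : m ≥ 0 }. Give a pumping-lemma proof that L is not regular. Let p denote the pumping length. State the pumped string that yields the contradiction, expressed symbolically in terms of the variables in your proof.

a^{p+k} b^{p+2}

Suppose for contradiction that L is regular, and let p be the pumping length.
Let w = a^p b^{p+2} ∈ L; note |w| = 2p+2 ≥ p.
By the pumping lemma, w = xyz with |xy| ≤ p and |y| > 0.
The first p characters of w are a's, so xy (and hence y) consists only of a's. Write y = a^k, 1 ≤ k ≤ p.
Pump with i = 2: xy^2z = a^{p+k} b^{p+2}. For this to lie in L we would need p+2 = (p+k)+2, which forces k = 0. But k ≥ 1, so xy^2z ∉ L.
Contradiction. Therefore L is not regular.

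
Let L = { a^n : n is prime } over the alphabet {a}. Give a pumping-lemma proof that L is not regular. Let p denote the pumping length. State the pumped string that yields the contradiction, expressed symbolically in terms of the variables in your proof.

Assume L is regular. Let p be the pumping length given by the pumping lemma.
Let q be a prime with q ≥ p+2 (infinitely many primes exist), and take w = a^q ∈ L with |w| = q ≥ p.
Write w = xyz as guaranteed by the lemma, with |xy| ≤ p and |y| > 0.
Then y = a^k for some k with 1 ≤ k ≤ p.
Since 1 ≤ k ≤ p, |xz| = q-k. Pump with i = q+1: |xy^{q+1}z| = (q-k)+(q+1)k = q+qk = q(1+k), which is composite (both factors ≥ 2). So xy^{q+1}z = a^{q(1+k)} ∉ L.
Contradiction. Therefore L is not regular.

a^{q(1+k)}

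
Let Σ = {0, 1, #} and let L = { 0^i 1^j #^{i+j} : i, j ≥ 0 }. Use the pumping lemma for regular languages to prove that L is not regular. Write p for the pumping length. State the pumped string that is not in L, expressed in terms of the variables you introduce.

Assume L is regular; let p be its pumping constant.
Take w = 0^p 1^p #^{2p} ∈ L (with i=j=p, i+j=2p), |w| = 4p ≥ p.
Write w = xyz as guaranteed by the lemma, with |xy| ≤ p and y is nonempty.
The first p characters of w are 0's, so xy (and hence y) consists only of 0's. Write y = 0^k, 1 ≤ k ≤ p.
Consider xy^2z = 0^{p+k} 1^p #^{2p}. Now the 0- and 1-counts sum to 2p+k, but the #-count is 2p ≠ 2p+k. So xy^2z ∉ L.
This is a contradiction; hence L is not regular.

0^{p+k} 1^p #^{2p}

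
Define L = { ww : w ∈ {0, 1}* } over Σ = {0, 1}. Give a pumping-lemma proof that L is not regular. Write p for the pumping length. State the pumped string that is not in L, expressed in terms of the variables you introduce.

Suppose for contradiction that L is regular, and let p be the pumping length.
Take w = 0^p 1^p 0^p 1^p = uu where u = 0^p1^p; then w ∈ L and |w| = 4p ≥ p.
The pumping lemma gives a decomposition w = xyz where |xy| ≤ p and |y| ≥ 1.
Because |xy| ≤ p and w begins with p copies of 0, we have y = 0^k with 1 ≤ k ≤ p.
Pump with i = 2: xy^2z = 0^{p+k} 1^p 0^p 1^p, of length 4p+k. Suppose this equals vv. The string starts with 0 and ends with 1, so v does too; thus the boundary between the two copies of v is a 1→0 transition. There is exactly one such transition, at position 2p+k, so |v| = 2p+k and |vv| = 4p+2k ≠ 4p+k since k ≥ 1. So xy^2z ∉ L.
Contradiction. Therefore L is not regular.

0^{p+k} 1^p 0^p 1^p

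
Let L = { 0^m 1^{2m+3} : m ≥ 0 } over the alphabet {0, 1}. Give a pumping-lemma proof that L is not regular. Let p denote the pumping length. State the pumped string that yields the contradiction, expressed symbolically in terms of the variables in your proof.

Toward a contradiction, assume L is regular with pumping length p.
Take w = 0^p 1^{2p+3}. Then w ∈ L and |w| = 3p+3 ≥ p.
By the pumping lemma, w = xyz with |xy| ≤ p and |y| > 0.
Since the first p symbols of w are all 0's and |xy| ≤ p, y lies entirely in the leading 0-block: y = 0^k for some k with 1 ≤ k ≤ p.
Pump with i = 2: xy^2z = 0^{p+k} 1^{2p+3}. For this to lie in L we would need 2p+3 = 2(p+k)+3, which forces k = 0. But k ≥ 1, so xy^2z ∉ L.
Contradiction. Therefore L is not regular.

0^{p+k} 1^{2p+3}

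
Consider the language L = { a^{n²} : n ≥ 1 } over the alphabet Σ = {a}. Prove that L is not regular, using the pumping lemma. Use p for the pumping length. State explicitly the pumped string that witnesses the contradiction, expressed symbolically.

Suppose for contradiction that L is regular, and let p be the pumping length.
Take w = a^{p²} ∈ L with |w| = p² ≥ p.
By the pumping lemma, w = xyz with |xy| ≤ p and y is nonempty.
Then y = a^k for some k with 1 ≤ k ≤ p.
Pump with i = 2: xy^2z = a^{p²+k}. Since 1 ≤ k ≤ p, p² < p²+k ≤ p²+p < (p+1)², so p²+k lies strictly between consecutive squares and is not a perfect square. So xy^2z ∉ L.
Contradiction. Therefore L is not regular.

a^{p²+k}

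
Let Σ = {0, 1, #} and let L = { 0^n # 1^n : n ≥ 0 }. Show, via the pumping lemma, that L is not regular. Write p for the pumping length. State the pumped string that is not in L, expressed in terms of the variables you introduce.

Suppose for contradiction that L is regular, and let p be the pumping length.
Take w = 0^p # 1^p ∈ L with |w| = 2p+1 ≥ p.
Write w = xyz as guaranteed by the lemma, with |xy| ≤ p and y is nonempty.
Because |xy| ≤ p and w begins with p copies of 0, we have y = 0^k with 1 ≤ k ≤ p.
Pump with i = 2: xy^2z = 0^{p+k} # 1^p, which would require p+k = p. But k ≥ 1, so xy^2z ∉ L.
This contradicts the pumping lemma, so L is not regular.

0^{p+k} # 1^p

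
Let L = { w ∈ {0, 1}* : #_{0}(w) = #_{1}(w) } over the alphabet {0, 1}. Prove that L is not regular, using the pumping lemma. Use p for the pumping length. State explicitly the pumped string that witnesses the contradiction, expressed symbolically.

0^{p+k} 1^p

Assume L is regular; let p be its pumping constant.
Choose w = 0^p 1^p ∈ L with |w| = 2p ≥ p.
The pumping lemma gives a decomposition w = xyz where |xy| ≤ p and |y| ≥ 1.
Because |xy| ≤ p and w begins with p copies of 0, we have y = 0^k with 1 ≤ k ≤ p.
Pump with i = 2: xy^2z = 0^{p+k} 1^p has p+k occurrences of 0 but only p of 1. Since k ≥ 1 the counts differ, so xy^2z ∉ L.
This contradicts the pumping lemma, so L is not regular.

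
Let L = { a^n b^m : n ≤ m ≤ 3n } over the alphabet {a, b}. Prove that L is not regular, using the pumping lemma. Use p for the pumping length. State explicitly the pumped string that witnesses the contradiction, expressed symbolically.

Toward a contradiction, assume L is regular with pumping length p.
Take w = a^p b^p ∈ L (since p ≤ p ≤ 3p), with |w| = 2p ≥ p.
Write w = xyz as guaranteed by the lemma, with |xy| ≤ p and |y| ≥ 1.
The first p characters of w are a's, so xy (and hence y) consists only of a's. Write y = a^k, 1 ≤ k ≤ p.
Pump with i = 2: xy^2z = a^{p+k} b^p. Now n = p+k > p = m, so the condition n ≤ m fails. Thus xy^2z ∉ L.
Contradiction. Therefore L is not regular.

a^{p+k} b^p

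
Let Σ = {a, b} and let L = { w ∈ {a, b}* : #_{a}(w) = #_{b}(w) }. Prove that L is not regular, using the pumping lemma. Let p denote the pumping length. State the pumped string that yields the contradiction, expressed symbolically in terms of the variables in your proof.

a^{p+k} b^p

Assume L is regular. Let p be the pumping length given by the pumping lemma.
Choose w = a^p b^p ∈ L with |w| = 2p ≥ p.
The pumping lemma gives a decomposition w = xyz where |xy| ≤ p and |y| > 0.
The first p characters of w are a's, so xy (and hence y) consists only of a's. Write y = a^k, 1 ≤ k ≤ p.
Pump with i = 2: xy^2z = a^{p+k} b^p has p+k occurrences of a but only p of b. Since k ≥ 1 the counts differ, so xy^2z ∉ L.
This is a contradiction; hence L is not regular.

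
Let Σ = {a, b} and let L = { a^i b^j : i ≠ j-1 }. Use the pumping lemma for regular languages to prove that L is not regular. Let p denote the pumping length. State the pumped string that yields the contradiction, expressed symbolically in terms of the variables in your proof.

a^{p+p!} b^{p+p!+1}

Toward a contradiction, assume L is regular with pumping length p.
Choose w = a^p b^{p+p!+1}. Since p ≠ (p+p!+1)-1 = p+p!, w ∈ L; and |w| ≥ p.
By the pumping lemma, w = xyz with |xy| ≤ p and |y| ≥ 1.
Because |xy| ≤ p and w begins with p copies of a, we have y = a^k with 1 ≤ k ≤ p.
Since 1 ≤ k ≤ p, k divides p!; set t = 1 + p!/k. Then xy^t z has p + (p!/k)·k = p + p! copies of a. Now the a-count is p+p! and (b-count)-1 = (p+p!+1)-1 = p+p!, so i ≠ j-1 fails. So xy^t z = a^{p+p!} b^{p+p!+1} ∉ L.
This is a contradiction; hence L is not regular.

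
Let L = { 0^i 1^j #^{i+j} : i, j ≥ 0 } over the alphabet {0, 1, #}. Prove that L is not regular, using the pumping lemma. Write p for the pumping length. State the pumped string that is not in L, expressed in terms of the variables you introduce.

0^{p+k} 1^p #^{2p}

Toward a contradiction, assume L is regular with pumping length p.
Take w = 0^p 1^p #^{2p} ∈ L (with i=j=p, i+j=2p), |w| = 4p ≥ p.
The pumping lemma gives a decomposition w = xyz where |xy| ≤ p and y is nonempty.
The first p characters of w are 0's, so xy (and hence y) consists only of 0's. Write y = 0^k, 1 ≤ k ≤ p.
Consider xy^2z = 0^{p+k} 1^p #^{2p}. Now the 0- and 1-counts sum to 2p+k, but the #-count is 2p ≠ 2p+k. So xy^2z ∉ L.
This contradicts the pumping lemma, so L is not regular.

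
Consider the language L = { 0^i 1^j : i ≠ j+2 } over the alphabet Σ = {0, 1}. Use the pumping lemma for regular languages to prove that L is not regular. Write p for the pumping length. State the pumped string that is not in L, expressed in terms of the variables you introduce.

Suppose for contradiction that L is regular, and let p be the pumping length.
Choose w = 0^p 1^{p+p!-2}. Since p ≠ (p+p!-2)+2 = p+p!, w ∈ L; and |w| ≥ p.
The pumping lemma gives a decomposition w = xyz where |xy| ≤ p and y is nonempty.
Because |xy| ≤ p and w begins with p copies of 0, we have y = 0^k with 1 ≤ k ≤ p.
Since 1 ≤ k ≤ p, k divides p!; set t = 1 + p!/k. Then xy^t z has p + (p!/k)·k = p + p! copies of 0. Now the 0-count is p+p! and (1-count)+2 = (p+p!-2)+2 = p+p!, so i ≠ j+2 fails. So xy^t z = 0^{p+p!} 1^{p+p!-2} ∉ L.
Contradiction. Therefore L is not regular.

0^{p+p!} 1^{p+p!-2}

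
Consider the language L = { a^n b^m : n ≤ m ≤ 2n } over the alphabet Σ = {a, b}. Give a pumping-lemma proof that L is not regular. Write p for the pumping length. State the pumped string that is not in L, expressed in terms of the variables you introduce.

a^{p+k} b^p

Suppose for contradiction that L is regular, and let p be the pumping length.
Take w = a^p b^p ∈ L (since p ≤ p ≤ 2p), with |w| = 2p ≥ p.
By the pumping lemma, w = xyz with |xy| ≤ p and y is nonempty.
Since the first p symbols of w are all a's and |xy| ≤ p, y lies entirely in the leading a-block: y = a^k for some k with 1 ≤ k ≤ p.
Pump with i = 2: xy^2z = a^{p+k} b^p. Now n = p+k > p = m, so the condition n ≤ m fails. Thus xy^2z ∉ L.
This is a contradiction; hence L is not regular.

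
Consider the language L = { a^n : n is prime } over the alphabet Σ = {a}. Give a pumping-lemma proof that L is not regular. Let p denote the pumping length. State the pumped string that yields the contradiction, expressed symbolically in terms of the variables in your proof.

Assume L is regular; let p be its pumping constant.
Let q be a prime with q ≥ p+2 (infinitely many primes exist), and take w = a^q ∈ L with |w| = q ≥ p.
Write w = xyz as guaranteed by the lemma, with |xy| ≤ p and |y| > 0.
Then y = a^k for some k with 1 ≤ k ≤ p.
Since 1 ≤ k ≤ p, |xz| = q-k. Pump with i = q+1: |xy^{q+1}z| = (q-k)+(q+1)k = q+qk = q(1+k), which is composite (both factors ≥ 2). So xy^{q+1}z = a^{q(1+k)} ∉ L.
This is a contradiction; hence L is not regular.

a^{q(1+k)}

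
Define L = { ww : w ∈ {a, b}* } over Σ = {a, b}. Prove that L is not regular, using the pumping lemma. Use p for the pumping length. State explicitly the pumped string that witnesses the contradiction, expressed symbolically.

Suppose for contradiction that L is regular, and let p be the pumping length.
Take w = a^p b^p a^p b^p = uu where u = a^pb^p; then w ∈ L and |w| = 4p ≥ p.
By the pumping lemma, w = xyz with |xy| ≤ p and |y| > 0.
Because |xy| ≤ p and w begins with p copies of a, we have y = a^k with 1 ≤ k ≤ p.
Pump with i = 2: xy^2z = a^{p+k} b^p a^p b^p, of length 4p+k. Suppose this equals vv. The string starts with a and ends with b, so v does too; thus the boundary between the two copies of v is a b→a transition. There is exactly one such transition, at position 2p+k, so |v| = 2p+k and |vv| = 4p+2k ≠ 4p+k since k ≥ 1. So xy^2z ∉ L.
Contradiction. Therefore L is not regular.

a^{p+k} b^p a^p b^p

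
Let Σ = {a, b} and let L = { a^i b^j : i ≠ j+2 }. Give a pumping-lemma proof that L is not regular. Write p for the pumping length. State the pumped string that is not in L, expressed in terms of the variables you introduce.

a^{p+p!} b^{p+p!-2}

Assume L is regular. Let p be the pumping length given by the pumping lemma.
Choose w = a^p b^{p+p!-2}. Since p ≠ (p+p!-2)+2 = p+p!, w ∈ L; and |w| ≥ p.
The pumping lemma gives a decomposition w = xyz where |xy| ≤ p and y is nonempty.
Since the first p symbols of w are all a's and |xy| ≤ p, y lies entirely in the leading a-block: y = a^k for some k with 1 ≤ k ≤ p.
Since 1 ≤ k ≤ p, k divides p!; set t = 1 + p!/k. Then xy^t z has p + (p!/k)·k = p + p! copies of a. Now the a-count is p+p! and (b-count)+2 = (p+p!-2)+2 = p+p!, so i ≠ j+2 fails. So xy^t z = a^{p+p!} b^{p+p!-2} ∉ L.
Contradiction. Therefore L is not regular.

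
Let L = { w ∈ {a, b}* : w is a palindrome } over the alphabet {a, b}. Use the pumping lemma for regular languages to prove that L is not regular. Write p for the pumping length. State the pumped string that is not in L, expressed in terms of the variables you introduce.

Assume L is regular; let p be its pumping constant.
Take w = a^p b a^p, a palindrome of length 2p+1 ≥ p.
Write w = xyz as guaranteed by the lemma, with |xy| ≤ p and |y| ≥ 1.
Since the first p symbols of w are all a's and |xy| ≤ p, y lies entirely in the leading a-block: y = a^k for some k with 1 ≤ k ≤ p.
Pump with i = 2: xy^2z = a^{p+k} b a^p. Its reverse is a^p b a^{p+k}, which differs from xy^2z since k ≥ 1. So xy^2z is not a palindrome and xy^2z ∉ L.
Contradiction. Therefore L is not regular.

a^{p+k} b a^p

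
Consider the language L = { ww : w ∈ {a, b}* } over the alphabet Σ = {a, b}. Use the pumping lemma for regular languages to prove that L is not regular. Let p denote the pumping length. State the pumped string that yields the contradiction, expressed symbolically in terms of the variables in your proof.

a^{p+k} b^p a^p b^p

Assume L is regular. Let p be the pumping length given by the pumping lemma.
Take w = a^p b^p a^p b^p = uu where u = a^pb^p; then w ∈ L and |w| = 4p ≥ p.
The pumping lemma gives a decomposition w = xyz where |xy| ≤ p and |y| ≥ 1.
The first p characters of w are a's, so xy (and hence y) consists only of a's. Write y = a^k, 1 ≤ k ≤ p.
Pump with i = 2: xy^2z = a^{p+k} b^p a^p b^p, of length 4p+k. Suppose this equals vv. The string starts with a and ends with b, so v does too; thus the boundary between the two copies of v is a b→a transition. There is exactly one such transition, at position 2p+k, so |v| = 2p+k and |vv| = 4p+2k ≠ 4p+k since k ≥ 1. So xy^2z ∉ L.
Contradiction. Therefore L is not regular.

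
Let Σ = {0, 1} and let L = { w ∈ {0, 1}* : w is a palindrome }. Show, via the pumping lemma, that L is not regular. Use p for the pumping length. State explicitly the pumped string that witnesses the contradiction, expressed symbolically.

Suppose for contradiction that L is regular, and let p be the pumping length.
Take w = 0^p 1 0^p, a palindrome of length 2p+1 ≥ p.
By the pumping lemma, w = xyz with |xy| ≤ p and |y| > 0.
The first p characters of w are 0's, so xy (and hence y) consists only of 0's. Write y = 0^k, 1 ≤ k ≤ p.
Pump with i = 2: xy^2z = 0^{p+k} 1 0^p. Its reverse is 0^p 1 0^{p+k}, which differs from xy^2z since k ≥ 1. So xy^2z is not a palindrome and xy^2z ∉ L.
This is a contradiction; hence L is not regular.

0^{p+k} 1 0^p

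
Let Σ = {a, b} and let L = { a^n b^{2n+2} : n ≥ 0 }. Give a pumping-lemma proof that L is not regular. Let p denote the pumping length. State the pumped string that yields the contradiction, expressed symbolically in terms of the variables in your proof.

Suppose for contradiction that L is regular, and let p be the pumping length.
Choose w = a^p b^{2p+2}, which is in L with |w| = 3p+2 ≥ p.
The pumping lemma gives a decomposition w = xyz where |xy| ≤ p and |y| ≥ 1.
Because |xy| ≤ p and w begins with p copies of a, we have y = a^k with 1 ≤ k ≤ p.
Pump with i = 2: xy^2z = a^{p+k} b^{2p+2}. For this to lie in L we would need 2p+2 = 2(p+k)+2, which forces k = 0. But k ≥ 1, so xy^2z ∉ L.
Contradiction. Therefore L is not regular.

a^{p+k} b^{2p+2}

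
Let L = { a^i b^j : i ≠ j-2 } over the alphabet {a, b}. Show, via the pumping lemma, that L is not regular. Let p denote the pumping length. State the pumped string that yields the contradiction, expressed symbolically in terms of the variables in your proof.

a^{p+p!} b^{p+p!+2}

Toward a contradiction, assume L is regular with pumping length p.
Choose w = a^p b^{p+p!+2}. Since p ≠ (p+p!+2)-2 = p+p!, w ∈ L; and |w| ≥ p.
By the pumping lemma, w = xyz with |xy| ≤ p and |y| ≥ 1.
Because |xy| ≤ p and w begins with p copies of a, we have y = a^k with 1 ≤ k ≤ p.
Since 1 ≤ k ≤ p, k divides p!; set t = 1 + p!/k. Then xy^t z has p + (p!/k)·k = p + p! copies of a. Now the a-count is p+p! and (b-count)-2 = (p+p!+2)-2 = p+p!, so i ≠ j-2 fails. So xy^t z = a^{p+p!} b^{p+p!+2} ∉ L.
Contradiction. Therefore L is not regular.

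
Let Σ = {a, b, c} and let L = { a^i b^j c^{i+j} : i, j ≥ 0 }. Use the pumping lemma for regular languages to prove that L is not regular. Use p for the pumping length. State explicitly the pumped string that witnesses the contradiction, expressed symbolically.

Toward a contradiction, assume L is regular with pumping length p.
Take w = a^p b^p c^{2p} ∈ L (with i=j=p, i+j=2p), |w| = 4p ≥ p.
Write w = xyz as guaranteed by the lemma, with |xy| ≤ p and |y| ≥ 1.
Since the first p symbols of w are all a's and |xy| ≤ p, y lies entirely in the leading a-block: y = a^k for some k with 1 ≤ k ≤ p.
Consider xy^2z = a^{p+k} b^p c^{2p}. Now the a- and b-counts sum to 2p+k, but the c-count is 2p ≠ 2p+k. So xy^2z ∉ L.
Contradiction. Therefore L is not regular.

a^{p+k} b^p c^{2p}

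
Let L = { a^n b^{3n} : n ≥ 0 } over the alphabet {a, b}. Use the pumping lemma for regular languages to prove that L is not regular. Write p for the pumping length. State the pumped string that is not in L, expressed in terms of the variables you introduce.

a^{p+k} b^{3p}

Assume L is regular. Let p be the pumping length given by the pumping lemma.
Let w = a^p b^{3p} ∈ L; note |w| = 4p ≥ p.
By the pumping lemma, w = xyz with |xy| ≤ p and |y| > 0.
Since the first p symbols of w are all a's and |xy| ≤ p, y lies entirely in the leading a-block: y = a^k for some k with 1 ≤ k ≤ p.
Pump with i = 2: xy^2z = a^{p+k} b^{3p}. For this to lie in L we would need 3p = 3(p+k), which forces k = 0. But k ≥ 1, so xy^2z ∉ L.
This contradicts the pumping lemma, so L is not regular.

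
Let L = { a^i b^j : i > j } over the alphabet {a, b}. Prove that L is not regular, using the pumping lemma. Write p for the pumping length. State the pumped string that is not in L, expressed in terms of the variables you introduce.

Assume L is regular; let p be its pumping constant.
Choose w = a^{p+1} b^p ∈ L, with |w| = 2p+1 ≥ p.
The pumping lemma gives a decomposition w = xyz where |xy| ≤ p and y is nonempty.
Because |xy| ≤ p and w begins with p copies of a, we have y = a^k with 1 ≤ k ≤ p.
Consider xy^0z = xz = a^{p+1-k} b^p. Since k ≥ 1, the a-count p+1-k is at most p, so i > j fails; thus xz ∉ L.
Contradiction. Therefore L is not regular.

a^{p+1-k} b^p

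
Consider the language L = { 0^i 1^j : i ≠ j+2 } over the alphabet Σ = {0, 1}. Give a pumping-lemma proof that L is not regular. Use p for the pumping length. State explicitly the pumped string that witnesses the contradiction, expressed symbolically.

0^{p+p!} 1^{p+p!-2}

Suppose for contradiction that L is regular, and let p be the pumping length.
Choose w = 0^p 1^{p+p!-2}. Since p ≠ (p+p!-2)+2 = p+p!, w ∈ L; and |w| ≥ p.
The pumping lemma gives a decomposition w = xyz where |xy| ≤ p and |y| ≥ 1.
The first p characters of w are 0's, so xy (and hence y) consists only of 0's. Write y = 0^k, 1 ≤ k ≤ p.
Since 1 ≤ k ≤ p, k divides p!; set t = 1 + p!/k. Then xy^t z has p + (p!/k)·k = p + p! copies of 0. Now the 0-count is p+p! and (1-count)+2 = (p+p!-2)+2 = p+p!, so i ≠ j+2 fails. So xy^t z = 0^{p+p!} 1^{p+p!-2} ∉ L.
This contradicts the pumping lemma, so L is not regular.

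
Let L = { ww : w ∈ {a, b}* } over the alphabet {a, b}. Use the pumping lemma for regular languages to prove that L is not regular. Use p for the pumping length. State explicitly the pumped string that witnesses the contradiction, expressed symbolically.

Suppose for contradiction that L is regular, and let p be the pumping length.
Take w = a^p b^p a^p b^p = uu where u = a^pb^p; then w ∈ L and |w| = 4p ≥ p.
The pumping lemma gives a decomposition w = xyz where |xy| ≤ p and |y| ≥ 1.
The first p characters of w are a's, so xy (and hence y) consists only of a's. Write y = a^k, 1 ≤ k ≤ p.
Pump with i = 2: xy^2z = a^{p+k} b^p a^p b^p, of length 4p+k. Suppose this equals vv. The string starts with a and ends with b, so v does too; thus the boundary between the two copies of v is a b→a transition. There is exactly one such transition, at position 2p+k, so |v| = 2p+k and |vv| = 4p+2k ≠ 4p+k since k ≥ 1. So xy^2z ∉ L.
This contradicts the pumping lemma, so L is not regular.

a^{p+k} b^p a^p b^p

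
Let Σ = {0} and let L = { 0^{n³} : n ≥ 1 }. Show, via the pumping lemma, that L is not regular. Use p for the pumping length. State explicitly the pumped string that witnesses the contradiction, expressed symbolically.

Assume L is regular; let p be its pumping constant.
Take w = 0^{p³} ∈ L with |w| = p³ ≥ p.
By the pumping lemma, w = xyz with |xy| ≤ p and |y| ≥ 1.
Then y = 0^k for some k with 1 ≤ k ≤ p.
Pump with i = 2: xy^2z = 0^{p³+k}. Since 1 ≤ k ≤ p, p³ < p³+k ≤ p³+p < p³+3p²+3p+1 = (p+1)³, so p³+k is not a perfect cube. So xy^2z ∉ L.
This is a contradiction; hence L is not regular.

0^{p³+k}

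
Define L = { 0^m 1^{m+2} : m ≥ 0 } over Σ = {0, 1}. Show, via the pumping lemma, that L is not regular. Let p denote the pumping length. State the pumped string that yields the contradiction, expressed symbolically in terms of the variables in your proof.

0^{p+k} 1^{p+2}

Assume L is regular; let p be its pumping constant.
Choose w = 0^p 1^{p+2}, which is in L with |w| = 2p+2 ≥ p.
By the pumping lemma, w = xyz with |xy| ≤ p and |y| > 0.
The first p characters of w are 0's, so xy (and hence y) consists only of 0's. Write y = 0^k, 1 ≤ k ≤ p.
Pump with i = 2: xy^2z = 0^{p+k} 1^{p+2}. For this to lie in L we would need p+2 = (p+k)+2, which forces k = 0. But k ≥ 1, so xy^2z ∉ L.
Contradiction. Therefore L is not regular.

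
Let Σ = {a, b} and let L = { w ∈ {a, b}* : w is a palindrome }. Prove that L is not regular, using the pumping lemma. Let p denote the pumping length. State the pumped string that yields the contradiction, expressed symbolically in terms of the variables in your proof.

a^{p+k} b a^p

Assume L is regular. Let p be the pumping length given by the pumping lemma.
Take w = a^p b a^p, a palindrome of length 2p+1 ≥ p.
The pumping lemma gives a decomposition w = xyz where |xy| ≤ p and y is nonempty.
Because |xy| ≤ p and w begins with p copies of a, we have y = a^k with 1 ≤ k ≤ p.
Pump with i = 2: xy^2z = a^{p+k} b a^p. Its reverse is a^p b a^{p+k}, which differs from xy^2z since k ≥ 1. So xy^2z is not a palindrome and xy^2z ∉ L.
This contradicts the pumping lemma, so L is not regular.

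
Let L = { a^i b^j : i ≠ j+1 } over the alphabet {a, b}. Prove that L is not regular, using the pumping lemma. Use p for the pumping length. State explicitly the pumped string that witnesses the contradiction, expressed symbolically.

a^{p+p!} b^{p+p!-1}

Suppose for contradiction that L is regular, and let p be the pumping length.
Choose w = a^p b^{p+p!-1}. Since p ≠ (p+p!-1)+1 = p+p!, w ∈ L; and |w| ≥ p.
Write w = xyz as guaranteed by the lemma, with |xy| ≤ p and |y| > 0.
Since the first p symbols of w are all a's and |xy| ≤ p, y lies entirely in the leading a-block: y = a^k for some k with 1 ≤ k ≤ p.
Since 1 ≤ k ≤ p, k divides p!; set t = 1 + p!/k. Then xy^t z has p + (p!/k)·k = p + p! copies of a. Now the a-count is p+p! and (b-count)+1 = (p+p!-1)+1 = p+p!, so i ≠ j+1 fails. So xy^t z = a^{p+p!} b^{p+p!-1} ∉ L.
Contradiction. Therefore L is not regular.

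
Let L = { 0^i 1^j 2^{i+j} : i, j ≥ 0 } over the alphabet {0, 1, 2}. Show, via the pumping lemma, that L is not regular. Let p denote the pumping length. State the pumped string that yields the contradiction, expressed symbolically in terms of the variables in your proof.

Toward a contradiction, assume L is regular with pumping length p.
Take w = 0^p 1^p 2^{2p} ∈ L (with i=j=p, i+j=2p), |w| = 4p ≥ p.
The pumping lemma gives a decomposition w = xyz where |xy| ≤ p and |y| > 0.
Because |xy| ≤ p and w begins with p copies of 0, we have y = 0^k with 1 ≤ k ≤ p.
Consider xy^2z = 0^{p+k} 1^p 2^{2p}. Now the 0- and 1-counts sum to 2p+k, but the 2-count is 2p ≠ 2p+k. So xy^2z ∉ L.
Contradiction. Therefore L is not regular.

0^{p+k} 1^p 2^{2p}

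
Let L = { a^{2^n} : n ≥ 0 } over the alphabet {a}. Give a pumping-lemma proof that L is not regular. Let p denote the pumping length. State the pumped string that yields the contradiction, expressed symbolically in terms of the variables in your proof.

Suppose for contradiction that L is regular, and let p be the pumping length.
Take w = a^{2^p} ∈ L with |w| = 2^p ≥ p.
Write w = xyz as guaranteed by the lemma, with |xy| ≤ p and |y| > 0.
Then y = a^k for some k with 1 ≤ k ≤ p.
Pump with i = 2: xy^2z = a^{2^p+k}. Since 1 ≤ k ≤ p < 2^p, we have 2^p < 2^p+k < 2^{p+1}, so 2^p+k is not a power of 2. So xy^2z ∉ L.
This is a contradiction; hence L is not regular.

a^{2^p+k}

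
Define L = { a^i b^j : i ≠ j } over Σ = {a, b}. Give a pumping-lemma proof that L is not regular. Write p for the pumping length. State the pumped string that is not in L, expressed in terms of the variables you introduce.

a^{p+p!} b^{p+p!}

Assume L is regular. Let p be the pumping length given by the pumping lemma.
Choose w = a^p b^{p+p!}. Since p ≠ p+p!, w ∈ L; and |w| ≥ p.
The pumping lemma gives a decomposition w = xyz where |xy| ≤ p and |y| ≥ 1.
Because |xy| ≤ p and w begins with p copies of a, we have y = a^k with 1 ≤ k ≤ p.
Since 1 ≤ k ≤ p, k divides p!; set t = 1 + p!/k. Then xy^t z has p + (p!/k)·k = p + p! copies of a. Now the a-count equals the b-count, so i ≠ j fails. So xy^t z = a^{p+p!} b^{p+p!} ∉ L.
This is a contradiction; hence L is not regular.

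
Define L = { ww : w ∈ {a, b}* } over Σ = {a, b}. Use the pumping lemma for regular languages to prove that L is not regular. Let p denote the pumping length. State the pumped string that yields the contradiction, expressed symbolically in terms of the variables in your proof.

a^{p+k} b^p a^p b^p

Suppose for contradiction that L is regular, and let p be the pumping length.
Take w = a^p b^p a^p b^p = uu where u = a^pb^p; then w ∈ L and |w| = 4p ≥ p.
The pumping lemma gives a decomposition w = xyz where |xy| ≤ p and y is nonempty.
Because |xy| ≤ p and w begins with p copies of a, we have y = a^k with 1 ≤ k ≤ p.
Pump with i = 2: xy^2z = a^{p+k} b^p a^p b^p, of length 4p+k. Suppose this equals vv. The string starts with a and ends with b, so v does too; thus the boundary between the two copies of v is a b→a transition. There is exactly one such transition, at position 2p+k, so |v| = 2p+k and |vv| = 4p+2k ≠ 4p+k since k ≥ 1. So xy^2z ∉ L.
This contradicts the pumping lemma, so L is not regular.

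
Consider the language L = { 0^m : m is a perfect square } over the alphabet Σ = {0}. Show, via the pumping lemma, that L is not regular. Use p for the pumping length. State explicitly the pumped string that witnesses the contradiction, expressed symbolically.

0^{p²+k}

Assume L is regular. Let p be the pumping length given by the pumping lemma.
Take w = 0^{p²} ∈ L with |w| = p² ≥ p.
By the pumping lemma, w = xyz with |xy| ≤ p and |y| > 0.
Then y = 0^k for some k with 1 ≤ k ≤ p.
Pump with i = 2: xy^2z = 0^{p²+k}. Since 1 ≤ k ≤ p, p² < p²+k ≤ p²+p < (p+1)², so p²+k lies strictly between consecutive squares and is not a perfect square. So xy^2z ∉ L.
This contradicts the pumping lemma, so L is not regular.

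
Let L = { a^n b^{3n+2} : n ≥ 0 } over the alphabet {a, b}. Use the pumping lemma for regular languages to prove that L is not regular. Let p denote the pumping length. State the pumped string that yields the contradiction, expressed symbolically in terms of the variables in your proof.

a^{p+k} b^{3p+2}

Suppose for contradiction that L is regular, and let p be the pumping length.
Let w = a^p b^{3p+2} ∈ L; note |w| = 4p+2 ≥ p.
Write w = xyz as guaranteed by the lemma, with |xy| ≤ p and y is nonempty.
The first p characters of w are a's, so xy (and hence y) consists only of a's. Write y = a^k, 1 ≤ k ≤ p.
Pump with i = 2: xy^2z = a^{p+k} b^{3p+2}. For this to lie in L we would need 3p+2 = 3(p+k)+2, which forces k = 0. But k ≥ 1, so xy^2z ∉ L.
This contradicts the pumping lemma, so L is not regular.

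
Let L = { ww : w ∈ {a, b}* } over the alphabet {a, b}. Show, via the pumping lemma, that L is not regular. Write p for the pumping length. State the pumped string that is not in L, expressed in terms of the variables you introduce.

Toward a contradiction, assume L is regular with pumping length p.
Take w = a^p b^p a^p b^p = uu where u = a^pb^p; then w ∈ L and |w| = 4p ≥ p.
By the pumping lemma, w = xyz with |xy| ≤ p and |y| > 0.
Because |xy| ≤ p and w begins with p copies of a, we have y = a^k with 1 ≤ k ≤ p.
Pump with i = 2: xy^2z = a^{p+k} b^p a^p b^p, of length 4p+k. Suppose this equals vv. The string starts with a and ends with b, so v does too; thus the boundary between the two copies of v is a b→a transition. There is exactly one such transition, at position 2p+k, so |v| = 2p+k and |vv| = 4p+2k ≠ 4p+k since k ≥ 1. So xy^2z ∉ L.
This is a contradiction; hence L is not regular.

a^{p+k} b^p a^p b^p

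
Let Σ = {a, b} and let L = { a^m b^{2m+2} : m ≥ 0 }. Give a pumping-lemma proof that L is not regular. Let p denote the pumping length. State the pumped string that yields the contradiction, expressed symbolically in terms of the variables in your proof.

Assume L is regular. Let p be the pumping length given by the pumping lemma.
Choose w = a^p b^{2p+2}, which is in L with |w| = 3p+2 ≥ p.
Write w = xyz as guaranteed by the lemma, with |xy| ≤ p and |y| > 0.
Because |xy| ≤ p and w begins with p copies of a, we have y = a^k with 1 ≤ k ≤ p.
Pump with i = 2: xy^2z = a^{p+k} b^{2p+2}. For this to lie in L we would need 2p+2 = 2(p+k)+2, which forces k = 0. But k ≥ 1, so xy^2z ∉ L.
This is a contradiction; hence L is not regular.

a^{p+k} b^{2p+2}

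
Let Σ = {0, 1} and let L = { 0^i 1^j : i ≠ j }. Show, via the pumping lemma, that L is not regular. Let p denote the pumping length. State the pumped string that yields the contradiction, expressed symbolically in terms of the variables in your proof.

Suppose for contradiction that L is regular, and let p be the pumping length.
Choose w = 0^p 1^{p+p!}. Since p ≠ p+p!, w ∈ L; and |w| ≥ p.
By the pumping lemma, w = xyz with |xy| ≤ p and |y| ≥ 1.
Since the first p symbols of w are all 0's and |xy| ≤ p, y lies entirely in the leading 0-block: y = 0^k for some k with 1 ≤ k ≤ p.
Since 1 ≤ k ≤ p, k divides p!; set t = 1 + p!/k. Then xy^t z has p + (p!/k)·k = p + p! copies of 0. Now the 0-count equals the 1-count, so i ≠ j fails. So xy^t z = 0^{p+p!} 1^{p+p!} ∉ L.
This is a contradiction; hence L is not regular.

0^{p+p!} 1^{p+p!}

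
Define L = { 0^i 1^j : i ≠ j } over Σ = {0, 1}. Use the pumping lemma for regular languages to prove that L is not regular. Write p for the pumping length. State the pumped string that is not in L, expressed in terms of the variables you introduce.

0^{p+p!} 1^{p+p!}

Suppose for contradiction that L is regular, and let p be the pumping length.
Choose w = 0^p 1^{p+p!}. Since p ≠ p+p!, w ∈ L; and |w| ≥ p.
By the pumping lemma, w = xyz with |xy| ≤ p and y is nonempty.
Since the first p symbols of w are all 0's and |xy| ≤ p, y lies entirely in the leading 0-block: y = 0^k for some k with 1 ≤ k ≤ p.
Since 1 ≤ k ≤ p, k divides p!; set t = 1 + p!/k. Then xy^t z has p + (p!/k)·k = p + p! copies of 0. Now the 0-count equals the 1-count, so i ≠ j fails. So xy^t z = 0^{p+p!} 1^{p+p!} ∉ L.
Contradiction. Therefore L is not regular.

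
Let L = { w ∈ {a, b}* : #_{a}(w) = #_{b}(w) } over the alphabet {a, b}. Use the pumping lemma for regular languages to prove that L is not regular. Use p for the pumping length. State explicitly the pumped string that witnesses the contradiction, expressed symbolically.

a^{p+k} b^p

Assume L is regular; let p be its pumping constant.
Choose w = a^p b^p ∈ L with |w| = 2p ≥ p.
Write w = xyz as guaranteed by the lemma, with |xy| ≤ p and |y| > 0.
The first p characters of w are a's, so xy (and hence y) consists only of a's. Write y = a^k, 1 ≤ k ≤ p.
Pump with i = 2: xy^2z = a^{p+k} b^p has p+k occurrences of a but only p of b. Since k ≥ 1 the counts differ, so xy^2z ∉ L.
This is a contradiction; hence L is not regular.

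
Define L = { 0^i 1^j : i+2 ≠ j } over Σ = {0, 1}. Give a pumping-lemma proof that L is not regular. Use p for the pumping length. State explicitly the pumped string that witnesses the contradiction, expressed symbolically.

Suppose for contradiction that L is regular, and let p be the pumping length.
Choose w = 0^p 1^{p+p!+2}. Since p ≠ (p+p!+2)-2 = p+p!, w ∈ L; and |w| ≥ p.
The pumping lemma gives a decomposition w = xyz where |xy| ≤ p and |y| > 0.
Since the first p symbols of w are all 0's and |xy| ≤ p, y lies entirely in the leading 0-block: y = 0^k for some k with 1 ≤ k ≤ p.
Since 1 ≤ k ≤ p, k divides p!; set t = 1 + p!/k. Then xy^t z has p + (p!/k)·k = p + p! copies of 0. Now the 0-count is p+p! and (1-count)-2 = (p+p!+2)-2 = p+p!, so i+2 ≠ j fails. So xy^t z = 0^{p+p!} 1^{p+p!+2} ∉ L.
This contradicts the pumping lemma, so L is not regular.

0^{p+p!} 1^{p+p!+2}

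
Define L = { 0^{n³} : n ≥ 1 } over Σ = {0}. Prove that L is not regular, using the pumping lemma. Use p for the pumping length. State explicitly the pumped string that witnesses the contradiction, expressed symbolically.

Suppose for contradiction that L is regular, and let p be the pumping length.
Take w = 0^{p³} ∈ L with |w| = p³ ≥ p.
Write w = xyz as guaranteed by the lemma, with |xy| ≤ p and |y| > 0.
Then y = 0^k for some k with 1 ≤ k ≤ p.
Pump with i = 2: xy^2z = 0^{p³+k}. Since 1 ≤ k ≤ p, p³ < p³+k ≤ p³+p < p³+3p²+3p+1 = (p+1)³, so p³+k is not a perfect cube. So xy^2z ∉ L.
Contradiction. Therefore L is not regular.

0^{p³+k}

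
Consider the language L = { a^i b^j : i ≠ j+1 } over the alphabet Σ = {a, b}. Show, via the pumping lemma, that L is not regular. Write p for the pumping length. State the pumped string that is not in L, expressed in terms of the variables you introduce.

Suppose for contradiction that L is regular, and let p be the pumping length.
Choose w = a^p b^{p+p!-1}. Since p ≠ (p+p!-1)+1 = p+p!, w ∈ L; and |w| ≥ p.
By the pumping lemma, w = xyz with |xy| ≤ p and |y| > 0.
Because |xy| ≤ p and w begins with p copies of a, we have y = a^k with 1 ≤ k ≤ p.
Since 1 ≤ k ≤ p, k divides p!; set t = 1 + p!/k. Then xy^t z has p + (p!/k)·k = p + p! copies of a. Now the a-count is p+p! and (b-count)+1 = (p+p!-1)+1 = p+p!, so i ≠ j+1 fails. So xy^t z = a^{p+p!} b^{p+p!-1} ∉ L.
Contradiction. Therefore L is not regular.

a^{p+p!} b^{p+p!-1}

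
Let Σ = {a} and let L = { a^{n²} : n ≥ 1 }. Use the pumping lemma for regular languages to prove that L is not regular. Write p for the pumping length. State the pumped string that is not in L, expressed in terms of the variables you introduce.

Toward a contradiction, assume L is regular with pumping length p.
Take w = a^{p²} ∈ L with |w| = p² ≥ p.
Write w = xyz as guaranteed by the lemma, with |xy| ≤ p and |y| > 0.
Then y = a^k for some k with 1 ≤ k ≤ p.
Pump with i = 2: xy^2z = a^{p²+k}. Since 1 ≤ k ≤ p, p² < p²+k ≤ p²+p < (p+1)², so p²+k lies strictly between consecutive squares and is not a perfect square. So xy^2z ∉ L.
Contradiction. Therefore L is not regular.

a^{p²+k}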